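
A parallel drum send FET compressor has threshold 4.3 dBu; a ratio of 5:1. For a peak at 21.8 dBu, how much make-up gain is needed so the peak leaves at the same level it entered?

14 dB

Without make-up, output = threshold + overshoot/5 = 4.3 + 3.5 = 7.8 dBu.
Gap to target: 14 dB.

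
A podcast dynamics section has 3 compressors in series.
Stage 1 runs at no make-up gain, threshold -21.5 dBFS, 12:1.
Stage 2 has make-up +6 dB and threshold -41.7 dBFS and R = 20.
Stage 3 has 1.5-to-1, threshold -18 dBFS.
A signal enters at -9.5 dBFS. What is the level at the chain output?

-34.64 dBFS

Stage 1: -9.5 dBFS is 12 dB over -21.5 dBFS; at 12:1 that becomes 1 dB over, giving -20.5 dBFS.
Stage 2: 21.2 dB above -41.7 dBFS, reduced 20:1 to 1.06 dB above → -40.64 dBFS; +6 dB make-up → -34.64 dBFS.
Stage 3: -34.64 dBFS ≤ -18 dBFS, so stage 3 doesn't engage; output -34.64 dBFS.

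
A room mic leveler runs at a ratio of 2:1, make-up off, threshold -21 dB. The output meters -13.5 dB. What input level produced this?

Post-compression overshoot = -13.5 − (-21) = 7.5 dB.
Input overshoot = R × output overshoot = 15 dB → input = -21 + 15 = -6 dB.

-6 dB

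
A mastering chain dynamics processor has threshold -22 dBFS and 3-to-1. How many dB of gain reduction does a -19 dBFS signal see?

-19 dBFS exceeds the threshold by 3 dB.
After 3:1 compression the overshoot becomes 3/3 = 1 dB.
So the signal is attenuated by 3 − 1 = 2 dB.

2 dB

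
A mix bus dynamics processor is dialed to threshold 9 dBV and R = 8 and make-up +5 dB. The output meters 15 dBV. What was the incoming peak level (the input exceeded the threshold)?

Before make-up, the level was 15 − 5 = 10 dBV.
Post-compression overshoot = 10 − 9 = 1 dB.
Input overshoot = R × output overshoot = 8 dB → input = 9 + 8 = 17 dBV.

17 dBV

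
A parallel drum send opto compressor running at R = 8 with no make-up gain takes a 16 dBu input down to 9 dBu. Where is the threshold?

Gain reduction = 16 − 9 = 7 dB; output overshoot = GR / (R − 1) = 7 / 7 = 1 dB.
Threshold = output − output overshoot = 9 − 1 = 8 dBu.

8 dBu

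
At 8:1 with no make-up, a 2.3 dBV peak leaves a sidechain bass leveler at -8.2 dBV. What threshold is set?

-9.7 dBV

Input is 12 dB above T (since output overshoot × R = input overshoot: (-8.2 − T)·8 = 2.3 − T gives T = -9.7 dBV).
Check: -9.7 + (2.3 − (-9.7))/8 = -9.7 + 1.5 = -8.2 dBV. ✓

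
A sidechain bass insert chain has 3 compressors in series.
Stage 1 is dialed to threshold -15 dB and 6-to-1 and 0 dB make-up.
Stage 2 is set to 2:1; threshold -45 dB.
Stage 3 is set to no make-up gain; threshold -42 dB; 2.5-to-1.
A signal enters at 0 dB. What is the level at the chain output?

Stage 1: 0 dB is 15 dB over -15 dB; at 6:1 that becomes 2.5 dB over, giving -12.5 dB.
Stage 2: -12.5 dB is 32.5 dB over -45 dB; at 2:1 that becomes 16.25 dB over, giving -28.75 dB.
Stage 3: overshoot 13.25 dB → 13.25/2.5 = 5.3 dB → -36.7 dB.

-36.7 dB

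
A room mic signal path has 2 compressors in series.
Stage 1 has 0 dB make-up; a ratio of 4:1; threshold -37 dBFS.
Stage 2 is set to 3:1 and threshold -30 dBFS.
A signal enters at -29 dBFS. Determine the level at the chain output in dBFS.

Stage 1: -29 dBFS is 8 dB over -37 dBFS; at 4:1 that becomes 2 dB over, giving -35 dBFS.
Stage 2: below threshold (-35 ≤ -30); passes unchanged; output -35 dBFS.

-35 dBFS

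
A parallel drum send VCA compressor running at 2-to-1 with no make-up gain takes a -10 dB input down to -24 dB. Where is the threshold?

Input is 28 dB above T (since output overshoot × R = input overshoot: (-24 − T)·2 = -10 − T gives T = -38 dB).
Check: -38 + (-10 − (-38))/2 = -38 + 14 = -24 dB. ✓

-38 dB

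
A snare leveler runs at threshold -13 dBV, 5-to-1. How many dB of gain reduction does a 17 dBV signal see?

24 dB

Overshoot = 17 − (-13) = 30 dB.
A 5:1 ratio leaves 6 dB of that excess.
GR = overshoot in − overshoot out = 30 − 6 = 24 dB.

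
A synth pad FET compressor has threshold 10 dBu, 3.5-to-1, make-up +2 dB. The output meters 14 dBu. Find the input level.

Before make-up, the level was 14 − 2 = 12 dBu.
Post-compression overshoot = 12 − 10 = 2 dB.
Input overshoot = R × output overshoot = 7 dB → input = 10 + 7 = 17 dBu.

17 dBu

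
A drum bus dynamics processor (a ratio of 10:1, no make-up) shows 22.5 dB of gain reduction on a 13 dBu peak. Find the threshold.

-12 dBu

Gain reduction = 13 − (-9.5) = 22.5 dB; output overshoot = GR / (R − 1) = 22.5 / 9 = 2.5 dB.
Threshold = output − output overshoot = -9.5 − 2.5 = -12 dBu.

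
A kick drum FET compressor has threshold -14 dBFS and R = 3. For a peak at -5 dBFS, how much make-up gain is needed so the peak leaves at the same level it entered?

6 dB

Overshoot 9 dB → 9/3 = 3 dB after compression, so the compressed level is -14 + 3 = -11 dBFS.
Make-up = target − compressed = -5 − (-11) = 6 dB.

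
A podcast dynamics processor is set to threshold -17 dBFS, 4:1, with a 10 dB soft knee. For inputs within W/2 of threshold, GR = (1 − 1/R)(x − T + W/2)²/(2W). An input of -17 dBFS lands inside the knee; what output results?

-17.9375 dBFS

x − T + W/2 = -17 − (-17) + 5 = 5.
GR = (1 − 1/4) × 5² / 20 = 0.75 × 25 / 20 = 0.9375 dB.
Output = -17 − 0.9375 = -17.9375 dBFS.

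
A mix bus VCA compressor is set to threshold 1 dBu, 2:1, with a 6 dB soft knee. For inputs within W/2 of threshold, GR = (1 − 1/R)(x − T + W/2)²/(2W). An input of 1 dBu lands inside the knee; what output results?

x − T + W/2 = 1 − 1 + 3 = 3.
GR = (1 − 1/2) × 3² / 12 = 0.5 × 9 / 12 = 0.375 dB.
Output = 1 − 0.375 = 0.625 dBu.

0.625 dBu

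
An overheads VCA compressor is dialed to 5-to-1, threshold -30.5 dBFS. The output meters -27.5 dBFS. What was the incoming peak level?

-15.5 dBFS

That's 3 dB above the -30.5 dBFS threshold.
Input overshoot = R × output overshoot = 15 dB → input = -30.5 + 15 = -15.5 dBFS.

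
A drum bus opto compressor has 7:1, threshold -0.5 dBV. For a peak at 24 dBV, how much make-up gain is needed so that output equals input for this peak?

21 dB

Overshoot 24.5 dB → 24.5/7 = 3.5 dB after compression, so the compressed level is -0.5 + 3.5 = 3 dBV.
Make-up = target − compressed = 24 − 3 = 21 dB.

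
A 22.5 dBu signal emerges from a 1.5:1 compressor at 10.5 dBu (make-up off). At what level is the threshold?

Input is 36 dB above T (since output overshoot × R = input overshoot: (10.5 − T)·1.5 = 22.5 − T gives T = -13.5 dBu).
Check: -13.5 + (22.5 − (-13.5))/1.5 = -13.5 + 24 = 10.5 dBu. ✓

-13.5 dBu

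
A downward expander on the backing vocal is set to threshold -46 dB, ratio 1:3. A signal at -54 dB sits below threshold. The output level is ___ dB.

The input is 8 dB below the -46 dB threshold.
A 1:3 expander multiplies undershoot by 3: 8 × 3 = 24 dB below threshold.
Output = -46 − 24 = -70 dB.

-70 dB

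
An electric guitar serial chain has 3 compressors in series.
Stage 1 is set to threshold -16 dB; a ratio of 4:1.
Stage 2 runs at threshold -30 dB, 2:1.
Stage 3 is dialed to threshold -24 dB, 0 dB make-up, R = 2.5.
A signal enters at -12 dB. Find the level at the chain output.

Stage 1: 4 dB above -16 dB, reduced 4:1 to 1 dB above → -15 dB.
Stage 2: overshoot 15 dB → 15/2 = 7.5 dB → -22.5 dB.
Stage 3: 1.5 dB above -24 dB, reduced 2.5:1 to 0.6 dB above → -23.4 dB.

-23.4 dB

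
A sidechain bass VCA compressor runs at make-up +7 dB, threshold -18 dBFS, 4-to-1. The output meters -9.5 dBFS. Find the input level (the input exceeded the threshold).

Stripping the +7 dB make-up gives -16.5 dBFS at the gain stage.
That's 1.5 dB above the -18 dBFS threshold.
Undo the ratio: input overshoot = 1.5 × 4 = 6 dB, giving input = -12 dBFS.

-12 dBFS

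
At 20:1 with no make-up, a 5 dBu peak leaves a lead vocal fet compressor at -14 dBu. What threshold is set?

-15 dBu

Gain reduction = 5 − (-14) = 19 dB; output overshoot = GR / (R − 1) = 19 / 19 = 1 dB.
Threshold = output − output overshoot = -14 − 1 = -15 dBu.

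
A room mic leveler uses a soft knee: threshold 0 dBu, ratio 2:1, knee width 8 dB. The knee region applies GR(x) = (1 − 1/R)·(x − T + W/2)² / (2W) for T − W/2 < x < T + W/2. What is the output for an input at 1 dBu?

x − T + W/2 = 1 − 0 + 4 = 5.
GR = (1 − 1/2) × 5² / 16 = 0.5 × 25 / 16 = 0.78125 dB.
Output = 1 − 0.78125 = 0.21875 dBu.

0.21875 dBu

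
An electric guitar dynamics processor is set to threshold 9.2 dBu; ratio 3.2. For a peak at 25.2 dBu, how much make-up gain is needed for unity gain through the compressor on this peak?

11 dB

Overshoot 16 dB → 16/3.2 = 5 dB after compression, so the compressed level is 9.2 + 5 = 14.2 dBu.
Make-up = target − compressed = 25.2 − 14.2 = 11 dB.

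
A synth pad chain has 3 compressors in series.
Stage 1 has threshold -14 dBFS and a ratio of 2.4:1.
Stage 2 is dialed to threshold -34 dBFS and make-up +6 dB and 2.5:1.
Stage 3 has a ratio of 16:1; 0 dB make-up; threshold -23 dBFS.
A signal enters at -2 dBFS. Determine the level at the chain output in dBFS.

-22.6875 dBFS

Stage 1: overshoot 12 dB → 12/2.4 = 5 dB → -9 dBFS.
Stage 2: 25 dB above -34 dBFS, reduced 2.5:1 to 10 dB above → -24 dBFS; +6 dB make-up → -18 dBFS.
Stage 3: 5 dB above -23 dBFS, reduced 16:1 to 0.3125 dB above → -22.6875 dBFS.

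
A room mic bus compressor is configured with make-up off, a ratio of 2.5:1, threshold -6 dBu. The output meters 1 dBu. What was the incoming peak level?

The compressed level sits 1 − (-6) = 7 dB over threshold.
Before 2.5:1 compression the overshoot was 7 × 2.5 = 17.5 dB, so input = -6 + 17.5 = 11.5 dBu.

11.5 dBu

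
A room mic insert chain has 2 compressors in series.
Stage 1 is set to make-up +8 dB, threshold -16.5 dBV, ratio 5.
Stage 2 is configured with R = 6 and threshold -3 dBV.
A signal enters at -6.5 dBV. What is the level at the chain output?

Stage 1: 10 dB above -16.5 dBV, reduced 5:1 to 2 dB above → -14.5 dBV; +8 dB make-up → -6.5 dBV.
Stage 2: below threshold (-6.5 ≤ -3); passes unchanged; output -6.5 dBV.

-6.5 dBV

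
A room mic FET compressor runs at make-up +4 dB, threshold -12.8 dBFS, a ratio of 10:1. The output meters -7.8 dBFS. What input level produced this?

-2.8 dBFS

Stripping the +4 dB make-up gives -11.8 dBFS at the gain stage.
That's 1 dB above the -12.8 dBFS threshold.
Before 10:1 compression the overshoot was 1 × 10 = 10 dB, so input = -12.8 + 10 = -2.8 dBFS.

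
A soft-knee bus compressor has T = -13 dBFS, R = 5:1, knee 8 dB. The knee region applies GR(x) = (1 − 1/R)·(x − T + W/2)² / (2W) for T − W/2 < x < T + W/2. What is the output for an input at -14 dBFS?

-14.45 dBFS

x − T + W/2 = -14 − (-13) + 4 = 3.
GR = (1 − 1/5) × 3² / 16 = 0.8 × 9 / 16 = 0.45 dB.
Output = -14 − 0.45 = -14.45 dBFS.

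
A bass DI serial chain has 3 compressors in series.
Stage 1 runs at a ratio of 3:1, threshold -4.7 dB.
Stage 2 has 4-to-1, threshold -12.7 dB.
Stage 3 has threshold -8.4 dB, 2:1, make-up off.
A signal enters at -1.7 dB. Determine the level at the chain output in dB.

Stage 1: -1.7 dB is 3 dB over -4.7 dB; at 3:1 that becomes 1 dB over, giving -3.7 dB.
Stage 2: 9 dB above -12.7 dB, reduced 4:1 to 2.25 dB above → -10.45 dB.
Stage 3: -10.45 dB is at or below the -8.4 dB threshold — no compression; output -10.45 dB.

-10.45 dB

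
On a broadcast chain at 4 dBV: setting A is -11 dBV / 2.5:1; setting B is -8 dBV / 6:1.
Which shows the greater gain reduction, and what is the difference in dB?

B, by 1 dB

A: overshoot 15 dB → output overshoot 6 dB → GR 9 dB.
B: overshoot 12 dB → output overshoot 2 dB → GR 10 dB.
B applies 1 dB more gain reduction.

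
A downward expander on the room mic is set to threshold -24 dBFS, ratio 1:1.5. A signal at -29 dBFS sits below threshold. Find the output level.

Below threshold, a 1:1.5 expander applies gain = (1.5−1)×(T − x) of attenuation.
(1.5−1) × 5 = 2.5 dB, so output = -29 − 2.5 = -31.5 dBFS.

-31.5 dBFS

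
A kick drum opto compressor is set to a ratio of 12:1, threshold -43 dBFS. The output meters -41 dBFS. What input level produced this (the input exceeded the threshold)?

Post-compression overshoot = -41 − (-43) = 2 dB.
Undo the ratio: input overshoot = 2 × 12 = 24 dB, giving input = -19 dBFS.

-19 dBFS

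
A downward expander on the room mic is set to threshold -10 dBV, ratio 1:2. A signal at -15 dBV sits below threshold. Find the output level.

Below threshold, a 1:2 expander applies gain = (2−1)×(T − x) of attenuation.
(2−1) × 5 = 5 dB, so output = -15 − 5 = -20 dBV.

-20 dBV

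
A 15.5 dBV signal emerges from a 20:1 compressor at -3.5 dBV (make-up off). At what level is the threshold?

-4.5 dBV

Input is 20 dB above T (since output overshoot × R = input overshoot: (-3.5 − T)·20 = 15.5 − T gives T = -4.5 dBV).
Check: -4.5 + (15.5 − (-4.5))/20 = -4.5 + 1 = -3.5 dBV. ✓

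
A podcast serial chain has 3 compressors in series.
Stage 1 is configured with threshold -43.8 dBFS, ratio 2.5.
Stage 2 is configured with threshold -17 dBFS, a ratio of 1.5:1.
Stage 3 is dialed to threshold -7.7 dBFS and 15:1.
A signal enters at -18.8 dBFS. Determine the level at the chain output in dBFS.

Stage 1: -18.8 dBFS is 25 dB over -43.8 dBFS; at 2.5:1 that becomes 10 dB over, giving -33.8 dBFS.
Stage 2: -33.8 dBFS ≤ -17 dBFS, so stage 2 doesn't engage; output -33.8 dBFS.
Stage 3: -33.8 dBFS ≤ -7.7 dBFS, so stage 3 doesn't engage; output -33.8 dBFS.

-33.8 dBFS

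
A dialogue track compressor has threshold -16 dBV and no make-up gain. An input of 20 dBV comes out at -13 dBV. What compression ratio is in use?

12:1

Input overshoot = 20 − (-16) = 36 dB; output overshoot = -13 − (-16) = 3 dB.
Ratio = 36 / 3 = 12.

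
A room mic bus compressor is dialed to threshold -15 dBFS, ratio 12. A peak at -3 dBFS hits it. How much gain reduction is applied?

11 dB

The signal is 12 dB above threshold.
At 12:1, output sits 12/12 = 1 dB above threshold.
Gain reduction = 12 − 1 = 11 dB.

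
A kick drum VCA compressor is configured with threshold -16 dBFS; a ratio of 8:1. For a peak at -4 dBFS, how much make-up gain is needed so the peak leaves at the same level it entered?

Without make-up, output = threshold + overshoot/8 = -16 + 1.5 = -14.5 dBFS.
Gap to target: 10.5 dB.

10.5 dB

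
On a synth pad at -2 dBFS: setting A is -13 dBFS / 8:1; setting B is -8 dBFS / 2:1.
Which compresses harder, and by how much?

A: 11 dB over, compressed to 1.375 dB over, so 9.625 dB of GR.
B: 6 dB over, compressed to 3 dB over, so 3 dB of GR.
Difference: 6.625 dB in favour of A.

A, by 6.625 dB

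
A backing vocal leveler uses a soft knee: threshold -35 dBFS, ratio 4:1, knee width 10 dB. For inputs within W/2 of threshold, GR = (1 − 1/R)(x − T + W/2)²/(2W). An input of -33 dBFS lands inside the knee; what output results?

x − T + W/2 = -33 − (-35) + 5 = 7.
GR = (1 − 1/4) × 7² / 20 = 0.75 × 49 / 20 = 1.8375 dB.
Output = -33 − 1.8375 = -34.8375 dBFS.

-34.8375 dBFS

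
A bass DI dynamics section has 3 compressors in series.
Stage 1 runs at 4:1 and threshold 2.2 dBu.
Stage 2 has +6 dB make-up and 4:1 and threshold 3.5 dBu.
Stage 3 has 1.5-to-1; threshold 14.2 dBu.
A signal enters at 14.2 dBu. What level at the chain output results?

9.925 dBu

Stage 1: overshoot 12 dB → 12/4 = 3 dB → 5.2 dBu.
Stage 2: overshoot 1.7 dB → 1.7/4 = 0.425 dB → 3.925 dBu; +6 dB make-up → 9.925 dBu.
Stage 3: 9.925 dBu is at or below the 14.2 dBu threshold — no compression; output 9.925 dBu.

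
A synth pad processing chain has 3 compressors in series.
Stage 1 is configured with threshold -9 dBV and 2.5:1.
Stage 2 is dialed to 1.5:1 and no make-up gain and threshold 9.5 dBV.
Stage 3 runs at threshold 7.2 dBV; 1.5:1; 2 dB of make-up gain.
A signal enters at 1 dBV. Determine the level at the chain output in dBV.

-3 dBV

Stage 1: 10 dB above -9 dBV, reduced 2.5:1 to 4 dB above → -5 dBV.
Stage 2: -5 dBV ≤ 9.5 dBV, so stage 2 doesn't engage; output -5 dBV.
Stage 3: -5 dBV ≤ 7.2 dBV, so stage 3 doesn't engage; make-up brings it to -3 dBV.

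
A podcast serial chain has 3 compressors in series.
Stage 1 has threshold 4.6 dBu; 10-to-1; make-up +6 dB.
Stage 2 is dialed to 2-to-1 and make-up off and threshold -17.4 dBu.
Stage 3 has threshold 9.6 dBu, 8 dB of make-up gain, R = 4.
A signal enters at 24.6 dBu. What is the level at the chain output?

Stage 1: 20 dB above 4.6 dBu, reduced 10:1 to 2 dB above → 6.6 dBu; +6 dB make-up → 12.6 dBu.
Stage 2: 30 dB above -17.4 dBu, reduced 2:1 to 15 dB above → -2.4 dBu.
Stage 3: -2.4 dBu is at or below the 9.6 dBu threshold — no compression; make-up brings it to 5.6 dBu.

5.6 dBu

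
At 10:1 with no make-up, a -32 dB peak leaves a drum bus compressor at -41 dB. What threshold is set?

-42 dB

Let T be the threshold. Output overshoot = (input overshoot)/R, so -41 − T = (-32 − T)/10.
10·(-41 − T) = -32 − T → 9·T = -410 − (-32) = -378.
T = -378/9 = -42 dB.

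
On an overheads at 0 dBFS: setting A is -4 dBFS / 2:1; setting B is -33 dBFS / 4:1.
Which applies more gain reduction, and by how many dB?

A: 4 dB over, compressed to 2 dB over, so 2 dB of GR.
B: 33 dB over, compressed to 8.25 dB over, so 24.75 dB of GR.
Difference: 22.75 dB in favour of B.

B, by 22.75 dB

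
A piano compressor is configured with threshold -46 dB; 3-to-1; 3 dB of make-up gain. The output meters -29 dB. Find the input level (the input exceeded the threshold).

Stripping the +3 dB make-up gives -32 dB at the gain stage.
Post-compression overshoot = -32 − (-46) = 14 dB.
Input overshoot = R × output overshoot = 42 dB → input = -46 + 42 = -4 dB.

-4 dB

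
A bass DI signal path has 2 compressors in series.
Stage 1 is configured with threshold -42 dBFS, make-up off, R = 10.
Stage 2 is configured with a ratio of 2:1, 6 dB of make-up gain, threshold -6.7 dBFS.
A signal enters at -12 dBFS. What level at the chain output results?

-33 dBFS

Stage 1: overshoot 30 dB → 30/10 = 3 dB → -39 dBFS.
Stage 2: -39 dBFS ≤ -6.7 dBFS, so stage 2 doesn't engage; make-up brings it to -33 dBFS.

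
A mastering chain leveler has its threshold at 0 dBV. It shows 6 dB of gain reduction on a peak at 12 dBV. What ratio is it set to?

Input overshoot = 12 − 0 = 12 dB.
Output overshoot = 12 − 6 = 6 dB.
Ratio = input overshoot / output overshoot = 12 / 6 = 2.

2:1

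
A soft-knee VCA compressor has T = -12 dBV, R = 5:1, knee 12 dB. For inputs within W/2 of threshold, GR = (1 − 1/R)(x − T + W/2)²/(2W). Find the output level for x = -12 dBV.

-13.2 dBV

x − T + W/2 = -12 − (-12) + 6 = 6.
GR = (1 − 1/5) × 6² / 24 = 0.8 × 36 / 24 = 1.2 dB.
Output = -12 − 1.2 = -13.2 dBV.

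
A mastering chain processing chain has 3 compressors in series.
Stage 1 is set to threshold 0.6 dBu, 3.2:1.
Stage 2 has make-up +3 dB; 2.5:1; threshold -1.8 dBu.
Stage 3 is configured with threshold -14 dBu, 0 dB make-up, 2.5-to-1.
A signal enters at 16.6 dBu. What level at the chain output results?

-6.736 dBu

Stage 1: 16 dB above 0.6 dBu, reduced 3.2:1 to 5 dB above → 5.6 dBu.
Stage 2: 5.6 dBu is 7.4 dB over -1.8 dBu; at 2.5:1 that becomes 2.96 dB over, giving 1.16 dBu; +3 dB make-up → 4.16 dBu.
Stage 3: 18.16 dB above -14 dBu, reduced 2.5:1 to 7.264 dB above → -6.736 dBu.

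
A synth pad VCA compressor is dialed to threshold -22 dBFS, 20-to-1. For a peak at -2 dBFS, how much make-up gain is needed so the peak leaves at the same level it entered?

Without make-up, output = threshold + overshoot/20 = -22 + 1 = -21 dBFS.
Gap to target: 19 dB.

19 dB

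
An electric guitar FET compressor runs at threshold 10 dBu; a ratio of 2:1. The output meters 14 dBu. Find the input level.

18 dBu

Post-compression overshoot = 14 − 10 = 4 dB.
Undo the ratio: input overshoot = 4 × 2 = 8 dB, giving input = 18 dBu.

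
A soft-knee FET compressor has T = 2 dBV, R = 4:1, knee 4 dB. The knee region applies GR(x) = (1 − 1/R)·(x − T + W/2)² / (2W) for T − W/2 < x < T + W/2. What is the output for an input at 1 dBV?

x − T + W/2 = 1 − 2 + 2 = 1.
GR = (1 − 1/4) × 1² / 8 = 0.75 × 1 / 8 = 0.09375 dB.
Output = 1 − 0.09375 = 0.90625 dBV.

0.90625 dBV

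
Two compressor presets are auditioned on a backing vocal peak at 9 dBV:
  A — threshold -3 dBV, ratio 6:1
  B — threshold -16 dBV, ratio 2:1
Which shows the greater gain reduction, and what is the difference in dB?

B, by 2.5 dB

A: 12 dB over, compressed to 2 dB over, so 10 dB of GR.
B: 25 dB over, compressed to 12.5 dB over, so 12.5 dB of GR.
B applies 2.5 dB more gain reduction.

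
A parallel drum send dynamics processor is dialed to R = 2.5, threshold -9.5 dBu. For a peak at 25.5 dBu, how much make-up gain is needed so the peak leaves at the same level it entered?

The peak compresses to -9.5 + 35/2.5 = 4.5 dBu.
To reach 25.5 dBu requires 25.5 − 4.5 = 21 dB of make-up.

21 dB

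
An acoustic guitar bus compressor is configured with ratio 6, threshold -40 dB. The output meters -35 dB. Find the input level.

-10 dB

That's 5 dB above the -40 dB threshold.
Before 6:1 compression the overshoot was 5 × 6 = 30 dB, so input = -40 + 30 = -10 dB.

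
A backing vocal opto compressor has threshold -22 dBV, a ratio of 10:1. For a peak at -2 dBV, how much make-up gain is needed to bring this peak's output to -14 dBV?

6 dB

The peak compresses to -22 + 20/10 = -20 dBV.
To reach -14 dBV requires -14 − (-20) = 6 dB of make-up.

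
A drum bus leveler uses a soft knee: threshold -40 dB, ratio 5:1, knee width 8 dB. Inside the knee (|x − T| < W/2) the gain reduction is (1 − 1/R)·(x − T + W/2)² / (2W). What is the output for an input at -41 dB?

-41.45 dB

x − T + W/2 = -41 − (-40) + 4 = 3.
GR = (1 − 1/5) × 3² / 16 = 0.8 × 9 / 16 = 0.45 dB.
Output = -41 − 0.45 = -41.45 dB.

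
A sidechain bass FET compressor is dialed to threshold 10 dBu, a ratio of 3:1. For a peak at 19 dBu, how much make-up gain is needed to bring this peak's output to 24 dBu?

11 dB

The peak compresses to 10 + 9/3 = 13 dBu.
To reach 24 dBu requires 24 − 13 = 11 dB of make-up.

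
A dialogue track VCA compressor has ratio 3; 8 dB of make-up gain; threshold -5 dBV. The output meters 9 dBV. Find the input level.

13 dBV

Remove make-up: 9 − 8 = 1 dBV.
That's 6 dB above the -5 dBV threshold.
Input overshoot = R × output overshoot = 18 dB → input = -5 + 18 = 13 dBV.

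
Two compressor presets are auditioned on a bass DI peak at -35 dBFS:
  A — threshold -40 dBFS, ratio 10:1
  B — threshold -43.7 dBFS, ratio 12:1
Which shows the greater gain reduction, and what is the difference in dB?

B, by 3.475 dB

A: GR = 5 − 5/10 = 4.5 dB.
B: GR = 8.7 − 8.7/12 = 7.975 dB.
Difference: 3.475 dB in favour of B.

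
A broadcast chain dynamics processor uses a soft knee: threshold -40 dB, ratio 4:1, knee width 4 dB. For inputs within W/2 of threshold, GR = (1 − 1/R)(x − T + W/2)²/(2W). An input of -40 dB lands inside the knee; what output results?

x − T + W/2 = -40 − (-40) + 2 = 2.
GR = (1 − 1/4) × 2² / 8 = 0.75 × 4 / 8 = 0.375 dB.
Output = -40 − 0.375 = -40.375 dB.

-40.375 dB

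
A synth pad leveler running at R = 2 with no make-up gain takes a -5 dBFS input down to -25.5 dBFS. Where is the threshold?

Gain reduction = -5 − (-25.5) = 20.5 dB; output overshoot = GR / (R − 1) = 20.5 / 1 = 20.5 dB.
Threshold = output − output overshoot = -25.5 − 20.5 = -46 dBFS.

-46 dBFS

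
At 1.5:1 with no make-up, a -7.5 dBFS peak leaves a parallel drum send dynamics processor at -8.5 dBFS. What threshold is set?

Let T be the threshold. Output overshoot = (input overshoot)/R, so -8.5 − T = (-7.5 − T)/1.5.
1.5·(-8.5 − T) = -7.5 − T → 0.5·T = -12.75 − (-7.5) = -5.25.
T = -5.25/0.5 = -10.5 dBFS.

-10.5 dBFS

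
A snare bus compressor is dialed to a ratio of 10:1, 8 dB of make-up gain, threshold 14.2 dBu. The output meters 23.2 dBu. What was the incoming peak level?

24.2 dBu

Remove make-up: 23.2 − 8 = 15.2 dBu.
That's 1 dB above the 14.2 dBu threshold.
Undo the ratio: input overshoot = 1 × 10 = 10 dB, giving input = 24.2 dBu.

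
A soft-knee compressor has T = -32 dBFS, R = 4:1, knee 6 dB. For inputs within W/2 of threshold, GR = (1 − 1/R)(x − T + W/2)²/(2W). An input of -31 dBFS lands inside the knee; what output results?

x − T + W/2 = -31 − (-32) + 3 = 4.
GR = (1 − 1/4) × 4² / 12 = 0.75 × 16 / 12 = 1 dB.
Output = -31 − 1 = -32 dBFS.

-32 dBFS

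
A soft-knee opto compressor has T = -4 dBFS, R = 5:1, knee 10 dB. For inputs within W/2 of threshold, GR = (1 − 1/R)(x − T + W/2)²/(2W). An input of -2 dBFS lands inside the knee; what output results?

-3.96 dBFS

x − T + W/2 = -2 − (-4) + 5 = 7.
GR = (1 − 1/5) × 7² / 20 = 0.8 × 49 / 20 = 1.96 dB.
Output = -2 − 1.96 = -3.96 dBFS.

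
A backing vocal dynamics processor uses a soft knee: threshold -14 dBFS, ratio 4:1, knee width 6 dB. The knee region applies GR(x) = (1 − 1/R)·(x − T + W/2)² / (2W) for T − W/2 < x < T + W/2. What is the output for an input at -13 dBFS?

x − T + W/2 = -13 − (-14) + 3 = 4.
GR = (1 − 1/4) × 4² / 12 = 0.75 × 16 / 12 = 1 dB.
Output = -13 − 1 = -14 dBFS.

-14 dBFS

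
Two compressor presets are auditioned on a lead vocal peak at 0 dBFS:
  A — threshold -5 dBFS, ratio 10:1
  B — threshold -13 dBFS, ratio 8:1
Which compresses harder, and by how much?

B, by 6.875 dB

A: 5 dB over, compressed to 0.5 dB over, so 4.5 dB of GR.
B: 13 dB over, compressed to 1.625 dB over, so 11.375 dB of GR.
B applies 6.875 dB more gain reduction.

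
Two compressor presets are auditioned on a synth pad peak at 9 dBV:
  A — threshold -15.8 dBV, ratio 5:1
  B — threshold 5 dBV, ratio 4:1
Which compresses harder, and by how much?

A: 24.8 dB over, compressed to 4.96 dB over, so 19.84 dB of GR.
B: 4 dB over, compressed to 1 dB over, so 3 dB of GR.
A applies 16.84 dB more gain reduction.

A, by 16.84 dB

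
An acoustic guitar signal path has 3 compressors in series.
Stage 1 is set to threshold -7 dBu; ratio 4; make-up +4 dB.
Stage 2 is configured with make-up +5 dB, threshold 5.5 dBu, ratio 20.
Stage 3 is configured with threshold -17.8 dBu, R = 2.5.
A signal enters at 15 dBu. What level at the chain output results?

Stage 1: overshoot 22 dB → 22/4 = 5.5 dB → -1.5 dBu; +4 dB make-up → 2.5 dBu.
Stage 2: 2.5 dBu ≤ 5.5 dBu, so stage 2 doesn't engage; make-up brings it to 7.5 dBu.
Stage 3: 7.5 dBu is 25.3 dB over -17.8 dBu; at 2.5:1 that becomes 10.12 dB over, giving -7.68 dBu.

-7.68 dBu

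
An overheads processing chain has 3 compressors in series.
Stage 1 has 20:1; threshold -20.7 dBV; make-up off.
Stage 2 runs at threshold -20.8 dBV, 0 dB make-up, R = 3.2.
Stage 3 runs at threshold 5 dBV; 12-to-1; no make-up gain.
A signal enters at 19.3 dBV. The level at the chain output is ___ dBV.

-20.14375 dBV

Stage 1: 40 dB above -20.7 dBV, reduced 20:1 to 2 dB above → -18.7 dBV.
Stage 2: -18.7 dBV is 2.1 dB over -20.8 dBV; at 3.2:1 that becomes 0.65625 dB over, giving -20.14375 dBV.
Stage 3: below threshold (-20.14375 ≤ 5); passes unchanged; output -20.14375 dBV.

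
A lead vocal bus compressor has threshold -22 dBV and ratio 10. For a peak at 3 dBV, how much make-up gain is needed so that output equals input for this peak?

22.5 dB

Without make-up, output = threshold + overshoot/10 = -22 + 2.5 = -19.5 dBV.
Gap to target: 22.5 dB.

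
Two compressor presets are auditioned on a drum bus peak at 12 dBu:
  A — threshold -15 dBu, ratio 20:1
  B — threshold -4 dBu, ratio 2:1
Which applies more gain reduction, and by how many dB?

A, by 17.65 dB

A: overshoot 27 dB → output overshoot 1.35 dB → GR 25.65 dB.
B: overshoot 16 dB → output overshoot 8 dB → GR 8 dB.
A reduces 17.65 dB more.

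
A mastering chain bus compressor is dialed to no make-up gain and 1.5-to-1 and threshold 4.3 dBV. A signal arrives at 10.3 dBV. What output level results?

8.3 dBV

10.3 dBV sits 6 dB over threshold.
At 1.5:1 the overshoot is divided by 1.5, leaving 4 dB above threshold.
That puts the output at 8.3 dBV.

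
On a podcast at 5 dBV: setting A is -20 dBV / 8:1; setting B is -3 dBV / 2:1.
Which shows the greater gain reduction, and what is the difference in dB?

A, by 17.875 dB

A: GR = 25 − 25/8 = 21.875 dB.
B: GR = 8 − 8/2 = 4 dB.
Difference: 17.875 dB in favour of A.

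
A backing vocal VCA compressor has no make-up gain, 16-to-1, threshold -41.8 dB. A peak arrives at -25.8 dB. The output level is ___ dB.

-25.8 dB sits 16 dB over threshold.
The 16 dB excess becomes 1 dB after 16:1 reduction.
So the level is -41.8 + 1 = -40.8 dB.

-40.8 dB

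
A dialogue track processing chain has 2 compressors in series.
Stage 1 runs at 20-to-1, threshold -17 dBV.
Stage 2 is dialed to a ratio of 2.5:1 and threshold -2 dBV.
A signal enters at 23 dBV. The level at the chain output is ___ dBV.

-15 dBV

Stage 1: 40 dB above -17 dBV, reduced 20:1 to 2 dB above → -15 dBV.
Stage 2: -15 dBV ≤ -2 dBV, so stage 2 doesn't engage; output -15 dBV.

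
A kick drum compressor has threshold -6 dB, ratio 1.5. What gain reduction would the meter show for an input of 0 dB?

0 dB exceeds the threshold by 6 dB.
At 1.5:1, output sits 6/1.5 = 4 dB above threshold.
Gain reduction = 6 − 4 = 2 dB.

2 dB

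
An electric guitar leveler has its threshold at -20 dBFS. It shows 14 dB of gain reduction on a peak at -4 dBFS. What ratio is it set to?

Input overshoot = -4 − (-20) = 16 dB.
Output overshoot = 16 − 14 = 2 dB.
Ratio = input overshoot / output overshoot = 16 / 2 = 8.

8:1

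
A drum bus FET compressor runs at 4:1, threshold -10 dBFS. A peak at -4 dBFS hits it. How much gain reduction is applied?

Overshoot = -4 − (-10) = 6 dB.
At 4:1, output sits 6/4 = 1.5 dB above threshold.
GR = overshoot in − overshoot out = 6 − 1.5 = 4.5 dB.

4.5 dB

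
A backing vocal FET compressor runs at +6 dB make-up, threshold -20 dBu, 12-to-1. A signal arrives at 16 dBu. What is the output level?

-11 dBu

The input is 36 dB above the -20 dBu threshold.
12:1 compression reduces that to 36/12 = 3 dB over.
Output = -20 + 3 = -17 dBu; make-up adds 6 dB, giving -11 dBu.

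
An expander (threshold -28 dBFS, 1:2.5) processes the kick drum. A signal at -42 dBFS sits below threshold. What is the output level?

Below threshold, a 1:2.5 expander applies gain = (2.5−1)×(T − x) of attenuation.
(2.5−1) × 14 = 21 dB, so output = -42 − 21 = -63 dBFS.

-63 dBFS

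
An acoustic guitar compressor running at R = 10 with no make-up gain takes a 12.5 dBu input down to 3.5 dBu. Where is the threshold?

2.5 dBu

Let T be the threshold. Output overshoot = (input overshoot)/R, so 3.5 − T = (12.5 − T)/10.
10·(3.5 − T) = 12.5 − T → 9·T = 35 − 12.5 = 22.5.
T = 22.5/9 = 2.5 dBu.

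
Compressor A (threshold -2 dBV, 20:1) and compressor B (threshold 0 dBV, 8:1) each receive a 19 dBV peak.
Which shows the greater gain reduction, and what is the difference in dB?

A: GR = 21 − 21/20 = 19.95 dB.
B: GR = 19 − 19/8 = 16.625 dB.
Difference: 3.325 dB in favour of A.

A, by 3.325 dB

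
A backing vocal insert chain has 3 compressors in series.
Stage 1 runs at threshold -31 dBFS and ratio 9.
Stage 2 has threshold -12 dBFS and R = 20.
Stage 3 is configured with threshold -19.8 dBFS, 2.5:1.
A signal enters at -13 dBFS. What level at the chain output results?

Stage 1: -13 dBFS is 18 dB over -31 dBFS; at 9:1 that becomes 2 dB over, giving -29 dBFS.
Stage 2: -29 dBFS ≤ -12 dBFS, so stage 2 doesn't engage; output -29 dBFS.
Stage 3: -29 dBFS is at or below the -19.8 dBFS threshold — no compression; output -29 dBFS.

-29 dBFS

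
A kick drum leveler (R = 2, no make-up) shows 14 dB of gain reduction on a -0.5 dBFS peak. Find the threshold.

Let T be the threshold. Output overshoot = (input overshoot)/R, so -14.5 − T = (-0.5 − T)/2.
2·(-14.5 − T) = -0.5 − T → 1·T = -29 − (-0.5) = -28.5.
T = -28.5/1 = -28.5 dBFS.

-28.5 dBFS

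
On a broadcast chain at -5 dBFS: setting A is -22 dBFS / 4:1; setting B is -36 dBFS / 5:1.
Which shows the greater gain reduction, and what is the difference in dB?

A: 17 dB over, compressed to 4.25 dB over, so 12.75 dB of GR.
B: 31 dB over, compressed to 6.2 dB over, so 24.8 dB of GR.
B reduces 12.05 dB more.

B, by 12.05 dB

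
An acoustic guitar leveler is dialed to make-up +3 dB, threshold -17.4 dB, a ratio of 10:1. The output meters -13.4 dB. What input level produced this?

Before make-up, the level was -13.4 − 3 = -16.4 dB.
That's 1 dB above the -17.4 dB threshold.
Before 10:1 compression the overshoot was 1 × 10 = 10 dB, so input = -17.4 + 10 = -7.4 dB.

-7.4 dB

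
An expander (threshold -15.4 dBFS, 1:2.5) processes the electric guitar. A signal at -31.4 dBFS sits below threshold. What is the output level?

-55.4 dBFS

Below threshold, a 1:2.5 expander applies gain = (2.5−1)×(T − x) of attenuation.
(2.5−1) × 16 = 24 dB, so output = -31.4 − 24 = -55.4 dBFS.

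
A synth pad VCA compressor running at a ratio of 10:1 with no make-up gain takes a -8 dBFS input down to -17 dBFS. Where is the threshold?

Gain reduction = -8 − (-17) = 9 dB; output overshoot = GR / (R − 1) = 9 / 9 = 1 dB.
Threshold = output − output overshoot = -17 − 1 = -18 dBFS.

-18 dBFS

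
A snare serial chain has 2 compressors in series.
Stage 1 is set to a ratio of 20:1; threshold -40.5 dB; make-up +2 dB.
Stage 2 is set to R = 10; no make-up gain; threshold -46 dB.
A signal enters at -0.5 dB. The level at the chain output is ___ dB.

-45.05 dB

Stage 1: -0.5 dB is 40 dB over -40.5 dB; at 20:1 that becomes 2 dB over, giving -38.5 dB; +2 dB make-up → -36.5 dB.
Stage 2: -36.5 dB is 9.5 dB over -46 dB; at 10:1 that becomes 0.95 dB over, giving -45.05 dB.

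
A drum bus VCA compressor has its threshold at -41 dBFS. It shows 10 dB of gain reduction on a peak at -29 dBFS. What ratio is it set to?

6:1

Input overshoot = -29 − (-41) = 12 dB.
Output overshoot = 12 − 10 = 2 dB.
Ratio = input overshoot / output overshoot = 12 / 2 = 6.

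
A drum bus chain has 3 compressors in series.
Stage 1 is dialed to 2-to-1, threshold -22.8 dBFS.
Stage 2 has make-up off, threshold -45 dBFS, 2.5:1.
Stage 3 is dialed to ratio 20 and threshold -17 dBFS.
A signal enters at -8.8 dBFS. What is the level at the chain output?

Stage 1: overshoot 14 dB → 14/2 = 7 dB → -15.8 dBFS.
Stage 2: -15.8 dBFS is 29.2 dB over -45 dBFS; at 2.5:1 that becomes 11.68 dB over, giving -33.32 dBFS.
Stage 3: below threshold (-33.32 ≤ -17); passes unchanged; output -33.32 dBFS.

-33.32 dBFS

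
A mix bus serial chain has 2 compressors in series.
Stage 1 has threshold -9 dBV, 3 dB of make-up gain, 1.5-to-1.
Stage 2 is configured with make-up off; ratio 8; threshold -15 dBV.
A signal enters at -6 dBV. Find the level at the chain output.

-13.625 dBV

Stage 1: overshoot 3 dB → 3/1.5 = 2 dB → -7 dBV; +3 dB make-up → -4 dBV.
Stage 2: overshoot 11 dB → 11/8 = 1.375 dB → -13.625 dBV.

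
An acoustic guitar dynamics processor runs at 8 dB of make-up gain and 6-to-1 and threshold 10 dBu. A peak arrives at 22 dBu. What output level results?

20 dBu

Overshoot: 22 − 10 = 12 dB.
At 6:1 the overshoot is divided by 6, leaving 2 dB above threshold.
That puts the output at 12 dBu; make-up adds 8 dB, giving 20 dBu.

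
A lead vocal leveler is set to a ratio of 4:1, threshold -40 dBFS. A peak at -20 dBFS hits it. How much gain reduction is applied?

The signal is 20 dB above threshold.
After 4:1 compression the overshoot becomes 20/4 = 5 dB.
Gain reduction = 20 − 5 = 15 dB.

15 dB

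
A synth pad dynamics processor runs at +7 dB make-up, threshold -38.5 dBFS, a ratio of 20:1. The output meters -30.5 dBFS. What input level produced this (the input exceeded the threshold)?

-18.5 dBFS

Before make-up, the level was -30.5 − 7 = -37.5 dBFS.
That's 1 dB above the -38.5 dBFS threshold.
Before 20:1 compression the overshoot was 1 × 20 = 20 dB, so input = -38.5 + 20 = -18.5 dBFS.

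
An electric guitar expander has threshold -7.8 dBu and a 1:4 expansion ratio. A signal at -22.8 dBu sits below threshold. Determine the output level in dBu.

-67.8 dBu

The input is 15 dB below the -7.8 dBu threshold.
A 1:4 expander multiplies undershoot by 4: 15 × 4 = 60 dB below threshold.
Output = -7.8 − 60 = -67.8 dBu.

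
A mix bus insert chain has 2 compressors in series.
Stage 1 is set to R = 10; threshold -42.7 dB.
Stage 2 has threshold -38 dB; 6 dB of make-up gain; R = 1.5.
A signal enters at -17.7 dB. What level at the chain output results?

-34.2 dB

Stage 1: 25 dB above -42.7 dB, reduced 10:1 to 2.5 dB above → -40.2 dB.
Stage 2: -40.2 dB is at or below the -38 dB threshold — no compression; make-up brings it to -34.2 dB.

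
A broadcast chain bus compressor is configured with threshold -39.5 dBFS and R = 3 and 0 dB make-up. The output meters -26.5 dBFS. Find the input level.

-0.5 dBFS

That's 13 dB above the -39.5 dBFS threshold.
Input overshoot = R × output overshoot = 39 dB → input = -39.5 + 39 = -0.5 dBFS.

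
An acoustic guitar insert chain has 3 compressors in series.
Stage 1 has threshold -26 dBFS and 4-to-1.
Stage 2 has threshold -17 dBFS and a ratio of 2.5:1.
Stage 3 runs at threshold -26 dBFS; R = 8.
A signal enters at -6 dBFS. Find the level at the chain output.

-25.375 dBFS

Stage 1: overshoot 20 dB → 20/4 = 5 dB → -21 dBFS.
Stage 2: below threshold (-21 ≤ -17); passes unchanged; output -21 dBFS.
Stage 3: overshoot 5 dB → 5/8 = 0.625 dB → -25.375 dBFS.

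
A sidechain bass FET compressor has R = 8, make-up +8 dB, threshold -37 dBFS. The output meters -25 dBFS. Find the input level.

-5 dBFS

Remove make-up: -25 − 8 = -33 dBFS.
The compressed level sits -33 − (-37) = 4 dB over threshold.
Before 8:1 compression the overshoot was 4 × 8 = 32 dB, so input = -37 + 32 = -5 dBFS.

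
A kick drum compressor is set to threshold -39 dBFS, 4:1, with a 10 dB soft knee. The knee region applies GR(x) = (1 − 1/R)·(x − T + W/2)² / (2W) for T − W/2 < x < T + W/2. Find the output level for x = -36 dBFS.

-38.4 dBFS

x − T + W/2 = -36 − (-39) + 5 = 8.
GR = (1 − 1/4) × 8² / 20 = 0.75 × 64 / 20 = 2.4 dB.
Output = -36 − 2.4 = -38.4 dBFS.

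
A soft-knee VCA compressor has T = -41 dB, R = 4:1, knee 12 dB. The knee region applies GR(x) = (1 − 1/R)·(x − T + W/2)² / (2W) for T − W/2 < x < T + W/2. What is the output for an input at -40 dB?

-41.53125 dB

x − T + W/2 = -40 − (-41) + 6 = 7.
GR = (1 − 1/4) × 7² / 24 = 0.75 × 49 / 24 = 1.53125 dB.
Output = -40 − 1.53125 = -41.53125 dB.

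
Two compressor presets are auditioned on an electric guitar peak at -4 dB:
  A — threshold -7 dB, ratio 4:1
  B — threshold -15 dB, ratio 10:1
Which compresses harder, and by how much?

B, by 7.65 dB

A: GR = 3 − 3/4 = 2.25 dB.
B: GR = 11 − 11/10 = 9.9 dB.
B applies 7.65 dB more gain reduction.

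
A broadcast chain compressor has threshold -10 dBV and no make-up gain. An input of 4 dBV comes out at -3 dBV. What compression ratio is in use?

2:1

Input overshoot = 4 − (-10) = 14 dB; output overshoot = -3 − (-10) = 7 dB.
Ratio = 14 / 7 = 2.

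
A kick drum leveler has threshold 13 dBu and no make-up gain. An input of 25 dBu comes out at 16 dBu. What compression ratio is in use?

4:1

Input overshoot = 25 − 13 = 12 dB; output overshoot = 16 − 13 = 3 dB.
Ratio = 12 / 3 = 4.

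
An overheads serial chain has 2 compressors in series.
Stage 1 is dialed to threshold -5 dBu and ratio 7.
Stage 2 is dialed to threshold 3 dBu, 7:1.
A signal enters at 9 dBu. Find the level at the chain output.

Stage 1: 14 dB above -5 dBu, reduced 7:1 to 2 dB above → -3 dBu.
Stage 2: -3 dBu ≤ 3 dBu, so stage 2 doesn't engage; output -3 dBu.

-3 dBu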